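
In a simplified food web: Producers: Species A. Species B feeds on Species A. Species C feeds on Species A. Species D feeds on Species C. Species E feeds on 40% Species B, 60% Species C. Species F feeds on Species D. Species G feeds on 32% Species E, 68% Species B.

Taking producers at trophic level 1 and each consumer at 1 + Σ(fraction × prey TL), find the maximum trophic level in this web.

Species B: 1 + 1 = 2
Species C: 1 + 1 = 2
Species D: 1 + 2 = 3
Species E: 1 + (0.4×2 + 0.6×2) = 3
Species F: 1 + 3 = 4
Species G: 1 + (0.32×3 + 0.68×2) = 3.32

4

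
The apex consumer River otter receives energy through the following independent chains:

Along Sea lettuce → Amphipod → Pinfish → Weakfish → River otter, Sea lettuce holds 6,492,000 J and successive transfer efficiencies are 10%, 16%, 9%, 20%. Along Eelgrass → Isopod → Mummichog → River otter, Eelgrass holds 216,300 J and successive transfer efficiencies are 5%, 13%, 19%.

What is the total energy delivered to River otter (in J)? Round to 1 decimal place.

2136.8 J

Via Sea lettuce: 6492000 × 0.1 × 0.16 × 0.09 × 0.2 = 1869.696 J
Via Eelgrass: 216300 × 0.05 × 0.13 × 0.19 = 267.1305 J
Total at River otter: 1869.696 + 267.1305 = 2136.8265 J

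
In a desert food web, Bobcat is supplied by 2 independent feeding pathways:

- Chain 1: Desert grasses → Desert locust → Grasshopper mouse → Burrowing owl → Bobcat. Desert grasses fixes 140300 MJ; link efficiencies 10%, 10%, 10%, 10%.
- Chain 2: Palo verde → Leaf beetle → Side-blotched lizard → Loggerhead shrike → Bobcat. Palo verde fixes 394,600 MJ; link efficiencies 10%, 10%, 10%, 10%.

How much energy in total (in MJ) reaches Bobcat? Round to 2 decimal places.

Chain 1: 140300 × 0.1 × 0.1 × 0.1 × 0.1 = 14.03 MJ
Chain 2: 394600 × 0.1 × 0.1 × 0.1 × 0.1 = 39.46 MJ
Total at Bobcat: 14.03 + 39.46 = 53.49 MJ

53.49 MJ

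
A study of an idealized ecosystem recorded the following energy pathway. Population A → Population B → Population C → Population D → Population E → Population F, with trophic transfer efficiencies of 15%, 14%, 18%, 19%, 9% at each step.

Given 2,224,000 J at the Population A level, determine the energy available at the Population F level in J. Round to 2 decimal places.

143.75 J

Population B: 2224000 × 0.15 = 333600 J
Population C: 333600 × 0.14 = 46704 J
Population D: 46704 × 0.18 = 8406.72 J
Population E: 8406.72 × 0.19 = 1597.2768 J
Population F: 1597.2768 × 0.09 = 143.754912 J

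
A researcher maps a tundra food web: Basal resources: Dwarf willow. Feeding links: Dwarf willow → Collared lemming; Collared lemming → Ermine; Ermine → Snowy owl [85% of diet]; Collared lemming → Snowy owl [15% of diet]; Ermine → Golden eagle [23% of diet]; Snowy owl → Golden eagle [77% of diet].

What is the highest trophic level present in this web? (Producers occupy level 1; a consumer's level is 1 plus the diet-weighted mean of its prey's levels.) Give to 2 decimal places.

4.65

Collared lemming: 1 + 1 = 2
Ermine: 1 + 2 = 3
Snowy owl: 1 + (0.85×3 + 0.15×2) = 3.85
Golden eagle: 1 + (0.23×3 + 0.77×3.85) = 4.6545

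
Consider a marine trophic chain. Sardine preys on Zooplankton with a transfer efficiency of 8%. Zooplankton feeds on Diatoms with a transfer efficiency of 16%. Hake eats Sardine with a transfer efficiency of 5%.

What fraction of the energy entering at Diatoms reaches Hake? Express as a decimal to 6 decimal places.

Product of link efficiencies: 0.16 × 0.08 × 0.05 = 0.00064

0.000640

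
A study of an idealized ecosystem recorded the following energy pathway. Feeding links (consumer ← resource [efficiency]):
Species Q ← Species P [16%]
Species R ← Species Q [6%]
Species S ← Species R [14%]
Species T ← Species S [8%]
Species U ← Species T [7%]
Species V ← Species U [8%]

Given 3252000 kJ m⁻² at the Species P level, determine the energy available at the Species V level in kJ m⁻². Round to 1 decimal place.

Species Q: 3252000 × 0.16 = 520320 kJ m⁻²
Species R: 520320 × 0.06 = 31219.2 kJ m⁻²
Species S: 31219.2 × 0.14 = 4370.688 kJ m⁻²
Species T: 4370.688 × 0.08 = 349.65504 kJ m⁻²
Species U: 349.65504 × 0.07 = 24.4758528 kJ m⁻²
Species V: 24.4758528 × 0.08 = 1.958068224 kJ m⁻²

2.0 kJ m⁻²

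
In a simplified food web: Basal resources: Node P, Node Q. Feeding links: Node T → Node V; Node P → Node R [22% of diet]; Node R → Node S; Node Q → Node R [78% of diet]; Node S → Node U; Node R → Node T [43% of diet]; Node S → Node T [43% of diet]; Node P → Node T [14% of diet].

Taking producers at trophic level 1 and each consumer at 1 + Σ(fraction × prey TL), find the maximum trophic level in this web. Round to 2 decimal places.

Node R: 1 + (0.78×1 + 0.22×1) = 2
Node S: 1 + 2 = 3
Node T: 1 + (0.43×2 + 0.14×1 + 0.43×3) = 3.29
Node U: 1 + 3 = 4
Node V: 1 + 3.29 = 4.29

4.29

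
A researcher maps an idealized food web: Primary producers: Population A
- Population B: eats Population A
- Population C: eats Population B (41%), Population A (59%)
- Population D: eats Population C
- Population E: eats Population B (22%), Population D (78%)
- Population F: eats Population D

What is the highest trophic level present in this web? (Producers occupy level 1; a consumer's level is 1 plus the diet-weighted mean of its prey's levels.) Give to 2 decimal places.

4.41

Population B: 1 + 1 = 2
Population C: 1 + (0.41×2 + 0.59×1) = 2.41
Population D: 1 + 2.41 = 3.41
Population E: 1 + (0.22×2 + 0.78×3.41) = 4.0998
Population F: 1 + 3.41 = 4.41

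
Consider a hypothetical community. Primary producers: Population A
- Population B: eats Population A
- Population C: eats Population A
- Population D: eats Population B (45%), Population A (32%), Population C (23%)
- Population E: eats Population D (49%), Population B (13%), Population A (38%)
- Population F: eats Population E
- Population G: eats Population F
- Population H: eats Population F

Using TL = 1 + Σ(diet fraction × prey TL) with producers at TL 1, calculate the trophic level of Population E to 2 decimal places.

2.95

Population B: 1 + 1 = 2
Population C: 1 + 1 = 2
Population D: 1 + (0.45×2 + 0.32×1 + 0.23×2) = 2.68
Population E: 1 + (0.49×2.68 + 0.13×2 + 0.38×1) = 2.9532
Population F: 1 + 2.9532 = 3.9532
Population G: 1 + 3.9532 = 4.9532
Population H: 1 + 3.9532 = 4.9532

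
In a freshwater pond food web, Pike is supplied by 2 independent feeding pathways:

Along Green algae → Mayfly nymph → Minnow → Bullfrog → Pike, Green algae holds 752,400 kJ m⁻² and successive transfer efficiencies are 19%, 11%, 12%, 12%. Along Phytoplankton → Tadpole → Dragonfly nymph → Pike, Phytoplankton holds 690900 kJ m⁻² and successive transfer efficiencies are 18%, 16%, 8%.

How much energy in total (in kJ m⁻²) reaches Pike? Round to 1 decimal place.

1818.3 kJ m⁻²

Via Green algae: 752400 × 0.19 × 0.11 × 0.12 × 0.12 = 226.442304 kJ m⁻²
Via Phytoplankton: 690900 × 0.18 × 0.16 × 0.08 = 1591.8336 kJ m⁻²
Total at Pike: 226.442304 + 1591.8336 = 1818.275904 kJ m⁻²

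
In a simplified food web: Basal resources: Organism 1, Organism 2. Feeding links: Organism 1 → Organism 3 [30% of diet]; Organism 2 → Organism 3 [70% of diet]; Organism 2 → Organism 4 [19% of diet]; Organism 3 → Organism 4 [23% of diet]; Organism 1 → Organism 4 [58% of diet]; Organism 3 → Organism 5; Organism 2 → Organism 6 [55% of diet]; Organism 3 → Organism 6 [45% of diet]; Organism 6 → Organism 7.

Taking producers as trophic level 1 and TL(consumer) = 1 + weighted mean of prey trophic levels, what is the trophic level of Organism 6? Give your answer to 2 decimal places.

Organism 3: 1 + (0.3×1 + 0.7×1) = 2
Organism 4: 1 + (0.19×1 + 0.23×2 + 0.58×1) = 2.23
Organism 5: 1 + 2 = 3
Organism 6: 1 + (0.55×1 + 0.45×2) = 2.45
Organism 7: 1 + 2.45 = 3.45

2.45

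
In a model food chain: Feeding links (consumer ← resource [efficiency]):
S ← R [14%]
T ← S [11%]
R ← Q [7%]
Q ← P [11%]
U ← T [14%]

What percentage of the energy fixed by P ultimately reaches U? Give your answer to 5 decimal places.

0.00166%

Product of link efficiencies: 0.11 × 0.07 × 0.14 × 0.11 × 0.14 = 0.0000166012
As a percentage: 0.0000166012 × 100 = 0.00166%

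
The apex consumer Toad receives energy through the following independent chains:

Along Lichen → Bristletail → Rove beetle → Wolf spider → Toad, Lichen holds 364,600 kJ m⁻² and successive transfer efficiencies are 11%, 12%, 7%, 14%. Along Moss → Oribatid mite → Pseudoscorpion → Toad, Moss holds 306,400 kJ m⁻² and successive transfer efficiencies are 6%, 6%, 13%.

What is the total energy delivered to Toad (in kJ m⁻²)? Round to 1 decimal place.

190.6 kJ m⁻²

Via Lichen: 364600 × 0.11 × 0.12 × 0.07 × 0.14 = 47.164656 kJ m⁻²
Via Moss: 306400 × 0.06 × 0.06 × 0.13 = 143.3952 kJ m⁻²
Total at Toad: 47.164656 + 143.3952 = 190.559856 kJ m⁻²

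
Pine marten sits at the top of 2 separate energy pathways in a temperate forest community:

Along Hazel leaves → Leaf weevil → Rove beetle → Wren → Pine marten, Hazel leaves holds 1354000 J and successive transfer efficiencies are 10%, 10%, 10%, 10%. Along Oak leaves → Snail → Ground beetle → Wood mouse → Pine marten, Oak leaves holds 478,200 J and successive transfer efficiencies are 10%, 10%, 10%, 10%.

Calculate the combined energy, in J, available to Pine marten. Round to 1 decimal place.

Via Hazel leaves: 1354000 × 0.1 × 0.1 × 0.1 × 0.1 = 135.4 J
Via Oak leaves: 478200 × 0.1 × 0.1 × 0.1 × 0.1 = 47.82 J
Total at Pine marten: 135.4 + 47.82 = 183.22 J

183.2 J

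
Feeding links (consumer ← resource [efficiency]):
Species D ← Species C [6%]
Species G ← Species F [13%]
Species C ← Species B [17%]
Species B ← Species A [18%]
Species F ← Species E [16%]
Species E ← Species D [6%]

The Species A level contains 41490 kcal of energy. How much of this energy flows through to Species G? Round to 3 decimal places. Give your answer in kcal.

0.095 kcal

Species B: 41490 × 0.18 = 7468.2 kcal
Species C: 7468.2 × 0.17 = 1269.594 kcal
Species D: 1269.594 × 0.06 = 76.17564 kcal
Species E: 76.17564 × 0.06 = 4.5705384 kcal
Species F: 4.5705384 × 0.16 = 0.731286144 kcal
Species G: 0.731286144 × 0.13 = 0.09506719872 kcal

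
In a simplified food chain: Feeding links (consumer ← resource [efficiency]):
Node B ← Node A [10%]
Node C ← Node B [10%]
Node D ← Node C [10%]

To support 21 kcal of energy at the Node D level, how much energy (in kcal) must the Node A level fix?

Cumulative transfer efficiency: 0.1 × 0.1 × 0.1 = 0.001
Node A energy = 21 / 0.001 = 21000 kcal

21000 kcal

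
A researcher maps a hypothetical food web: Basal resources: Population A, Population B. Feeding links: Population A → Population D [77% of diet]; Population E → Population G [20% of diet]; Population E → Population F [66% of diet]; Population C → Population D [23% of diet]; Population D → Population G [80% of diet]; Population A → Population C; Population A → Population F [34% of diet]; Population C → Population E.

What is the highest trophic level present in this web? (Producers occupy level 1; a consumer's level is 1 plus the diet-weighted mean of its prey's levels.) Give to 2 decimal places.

Population C: 1 + 1 = 2
Population D: 1 + (0.23×2 + 0.77×1) = 2.23
Population E: 1 + 2 = 3
Population F: 1 + (0.34×1 + 0.66×3) = 3.32
Population G: 1 + (0.8×2.23 + 0.2×3) = 3.384

3.38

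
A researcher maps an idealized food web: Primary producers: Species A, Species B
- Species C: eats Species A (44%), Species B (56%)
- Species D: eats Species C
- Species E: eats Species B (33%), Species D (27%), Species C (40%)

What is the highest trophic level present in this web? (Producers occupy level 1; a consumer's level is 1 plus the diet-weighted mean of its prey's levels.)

Species C: 1 + (0.44×1 + 0.56×1) = 2
Species D: 1 + 2 = 3
Species E: 1 + (0.33×1 + 0.27×3 + 0.4×2) = 2.94

3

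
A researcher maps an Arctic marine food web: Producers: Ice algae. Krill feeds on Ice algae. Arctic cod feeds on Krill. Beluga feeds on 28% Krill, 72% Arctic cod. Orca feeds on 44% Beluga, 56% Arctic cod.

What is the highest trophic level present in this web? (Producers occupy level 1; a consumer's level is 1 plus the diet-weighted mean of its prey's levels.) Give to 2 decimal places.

Krill: 1 + 1 = 2
Arctic cod: 1 + 2 = 3
Beluga: 1 + (0.28×2 + 0.72×3) = 3.72
Orca: 1 + (0.44×3.72 + 0.56×3) = 4.3168

4.32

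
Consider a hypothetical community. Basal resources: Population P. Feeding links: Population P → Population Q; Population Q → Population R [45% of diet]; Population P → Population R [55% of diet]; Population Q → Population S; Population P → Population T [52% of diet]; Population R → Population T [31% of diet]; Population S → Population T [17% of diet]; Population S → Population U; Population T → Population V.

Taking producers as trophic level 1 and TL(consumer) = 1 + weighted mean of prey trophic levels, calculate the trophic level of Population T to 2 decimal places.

2.79

Population Q: 1 + 1 = 2
Population R: 1 + (0.45×2 + 0.55×1) = 2.45
Population S: 1 + 2 = 3
Population T: 1 + (0.52×1 + 0.31×2.45 + 0.17×3) = 2.7895
Population U: 1 + 3 = 4
Population V: 1 + 2.7895 = 3.7895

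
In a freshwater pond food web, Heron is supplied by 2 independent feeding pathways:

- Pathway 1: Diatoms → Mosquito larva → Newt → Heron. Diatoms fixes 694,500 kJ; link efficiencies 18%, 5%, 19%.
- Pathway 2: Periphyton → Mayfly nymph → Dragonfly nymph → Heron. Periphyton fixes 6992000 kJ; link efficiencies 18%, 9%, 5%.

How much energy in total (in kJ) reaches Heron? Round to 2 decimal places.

6851.12 kJ

Pathway 1: 694500 × 0.18 × 0.05 × 0.19 = 1187.595 kJ
Pathway 2: 6992000 × 0.18 × 0.09 × 0.05 = 5663.52 kJ
Total at Heron: 1187.595 + 5663.52 = 6851.115 kJ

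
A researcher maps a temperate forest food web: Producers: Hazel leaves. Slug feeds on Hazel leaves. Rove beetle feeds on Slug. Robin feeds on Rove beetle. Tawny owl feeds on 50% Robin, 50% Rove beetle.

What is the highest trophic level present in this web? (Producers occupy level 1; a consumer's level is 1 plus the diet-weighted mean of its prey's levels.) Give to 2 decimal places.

4.50

Slug: 1 + 1 = 2
Rove beetle: 1 + 2 = 3
Robin: 1 + 3 = 4
Tawny owl: 1 + (0.5×4 + 0.5×3) = 4.5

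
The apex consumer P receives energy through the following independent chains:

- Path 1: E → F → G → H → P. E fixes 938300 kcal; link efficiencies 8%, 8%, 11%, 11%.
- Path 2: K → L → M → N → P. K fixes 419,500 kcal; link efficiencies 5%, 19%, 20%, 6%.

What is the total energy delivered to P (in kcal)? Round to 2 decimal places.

Path 1: 938300 × 0.08 × 0.08 × 0.11 × 0.11 = 72.661952 kcal
Path 2: 419500 × 0.05 × 0.19 × 0.2 × 0.06 = 47.823 kcal
Total at P: 72.661952 + 47.823 = 120.484952 kcal

120.48 kcal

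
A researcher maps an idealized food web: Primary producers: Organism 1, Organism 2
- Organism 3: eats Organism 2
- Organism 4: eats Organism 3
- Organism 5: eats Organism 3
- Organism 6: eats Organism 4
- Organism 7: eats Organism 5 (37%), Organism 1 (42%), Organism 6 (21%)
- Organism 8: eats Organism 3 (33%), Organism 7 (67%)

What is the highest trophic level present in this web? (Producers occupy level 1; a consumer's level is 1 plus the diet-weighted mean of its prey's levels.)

4

Organism 3: 1 + 1 = 2
Organism 4: 1 + 2 = 3
Organism 5: 1 + 2 = 3
Organism 6: 1 + 3 = 4
Organism 7: 1 + (0.37×3 + 0.42×1 + 0.21×4) = 3.37
Organism 8: 1 + (0.33×2 + 0.67×3.37) = 3.9179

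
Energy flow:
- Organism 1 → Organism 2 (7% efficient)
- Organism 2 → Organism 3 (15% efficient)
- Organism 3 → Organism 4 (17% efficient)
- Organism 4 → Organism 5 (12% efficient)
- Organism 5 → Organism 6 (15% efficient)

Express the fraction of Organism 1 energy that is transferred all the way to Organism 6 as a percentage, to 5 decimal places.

Product of link efficiencies: 0.07 × 0.15 × 0.17 × 0.12 × 0.15 = 0.00003213
As a percentage: 0.00003213 × 100 = 0.00321%

0.00321%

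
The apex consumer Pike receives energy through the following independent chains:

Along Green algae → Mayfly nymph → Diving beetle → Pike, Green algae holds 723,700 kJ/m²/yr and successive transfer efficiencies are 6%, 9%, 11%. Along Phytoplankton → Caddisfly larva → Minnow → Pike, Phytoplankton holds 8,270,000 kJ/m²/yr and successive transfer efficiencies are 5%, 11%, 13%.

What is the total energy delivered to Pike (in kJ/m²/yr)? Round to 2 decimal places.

Via Green algae: 723700 × 0.06 × 0.09 × 0.11 = 429.8778 kJ/m²/yr
Via Phytoplankton: 8270000 × 0.05 × 0.11 × 0.13 = 5913.05 kJ/m²/yr
Total at Pike: 429.8778 + 5913.05 = 6342.9278 kJ/m²/yr

6342.93 kJ/m²/yr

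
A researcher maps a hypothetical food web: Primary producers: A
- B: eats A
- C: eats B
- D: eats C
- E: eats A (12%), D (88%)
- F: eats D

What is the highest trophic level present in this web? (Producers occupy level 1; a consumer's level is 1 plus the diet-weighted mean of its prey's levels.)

B: 1 + 1 = 2
C: 1 + 2 = 3
D: 1 + 3 = 4
E: 1 + (0.12×1 + 0.88×4) = 4.64
F: 1 + 4 = 5

5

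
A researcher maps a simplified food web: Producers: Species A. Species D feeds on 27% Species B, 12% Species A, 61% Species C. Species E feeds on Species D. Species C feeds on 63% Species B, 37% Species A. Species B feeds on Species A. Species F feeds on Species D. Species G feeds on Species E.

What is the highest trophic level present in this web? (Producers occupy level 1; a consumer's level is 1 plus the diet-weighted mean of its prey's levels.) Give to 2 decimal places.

Species B: 1 + 1 = 2
Species C: 1 + (0.63×2 + 0.37×1) = 2.63
Species D: 1 + (0.27×2 + 0.12×1 + 0.61×2.63) = 3.2643
Species E: 1 + 3.2643 = 4.2643
Species F: 1 + 3.2643 = 4.2643
Species G: 1 + 4.2643 = 5.2643

5.26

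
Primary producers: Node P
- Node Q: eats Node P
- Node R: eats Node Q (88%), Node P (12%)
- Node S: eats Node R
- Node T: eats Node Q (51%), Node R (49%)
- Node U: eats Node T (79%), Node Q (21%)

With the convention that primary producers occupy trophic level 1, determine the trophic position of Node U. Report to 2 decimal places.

Node Q: 1 + 1 = 2
Node R: 1 + (0.88×2 + 0.12×1) = 2.88
Node S: 1 + 2.88 = 3.88
Node T: 1 + (0.51×2 + 0.49×2.88) = 3.4312
Node U: 1 + (0.79×3.4312 + 0.21×2) = 4.130648

4.13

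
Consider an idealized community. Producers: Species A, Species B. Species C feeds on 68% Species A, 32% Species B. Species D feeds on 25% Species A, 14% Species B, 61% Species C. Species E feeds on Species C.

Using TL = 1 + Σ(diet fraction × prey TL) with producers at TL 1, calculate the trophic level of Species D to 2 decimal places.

Species C: 1 + (0.68×1 + 0.32×1) = 2
Species D: 1 + (0.25×1 + 0.14×1 + 0.61×2) = 2.61
Species E: 1 + 2 = 3

2.61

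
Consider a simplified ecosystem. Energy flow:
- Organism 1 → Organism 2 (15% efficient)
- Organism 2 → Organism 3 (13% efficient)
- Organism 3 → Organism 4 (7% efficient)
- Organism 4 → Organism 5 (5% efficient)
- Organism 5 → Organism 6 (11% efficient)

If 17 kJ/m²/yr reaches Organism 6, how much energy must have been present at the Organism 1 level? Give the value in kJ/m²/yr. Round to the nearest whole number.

2264402 kJ/m²/yr

Cumulative transfer efficiency: 0.15 × 0.13 × 0.07 × 0.05 × 0.11 = 0.0000075075
Organism 1 energy = 17 / 0.0000075075 = 2264402 kJ/m²/yr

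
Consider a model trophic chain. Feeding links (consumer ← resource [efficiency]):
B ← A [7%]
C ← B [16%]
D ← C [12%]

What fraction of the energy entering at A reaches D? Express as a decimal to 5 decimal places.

Product of link efficiencies: 0.07 × 0.16 × 0.12 = 0.001344

0.00134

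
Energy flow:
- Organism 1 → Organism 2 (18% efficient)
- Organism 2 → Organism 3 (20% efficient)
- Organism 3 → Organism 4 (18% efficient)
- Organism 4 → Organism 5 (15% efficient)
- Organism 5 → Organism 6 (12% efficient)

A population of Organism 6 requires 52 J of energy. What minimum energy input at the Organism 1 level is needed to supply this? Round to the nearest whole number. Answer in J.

445816 J

Cumulative transfer efficiency: 0.18 × 0.2 × 0.18 × 0.15 × 0.12 = 0.00011664
Organism 1 energy = 52 / 0.00011664 = 445816 J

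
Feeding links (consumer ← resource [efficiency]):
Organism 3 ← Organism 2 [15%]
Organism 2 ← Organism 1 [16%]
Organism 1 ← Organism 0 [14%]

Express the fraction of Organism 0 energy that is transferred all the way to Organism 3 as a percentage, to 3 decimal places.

0.336%

Product of link efficiencies: 0.14 × 0.16 × 0.15 = 0.00336
As a percentage: 0.00336 × 100 = 0.336%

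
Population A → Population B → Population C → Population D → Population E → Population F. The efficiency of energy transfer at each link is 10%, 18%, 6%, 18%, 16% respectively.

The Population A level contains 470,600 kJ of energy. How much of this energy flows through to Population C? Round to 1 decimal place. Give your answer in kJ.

8470.8 kJ

Population B: 470600 × 0.1 = 47060 kJ
Population C: 47060 × 0.18 = 8470.8 kJ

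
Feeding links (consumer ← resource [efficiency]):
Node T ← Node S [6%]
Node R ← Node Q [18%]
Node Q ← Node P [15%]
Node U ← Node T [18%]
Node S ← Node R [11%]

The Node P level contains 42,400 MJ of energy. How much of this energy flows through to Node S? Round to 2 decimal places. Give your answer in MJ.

Node Q: 42400 × 0.15 = 6360 MJ
Node R: 6360 × 0.18 = 1144.8 MJ
Node S: 1144.8 × 0.11 = 125.928 MJ

125.93 MJ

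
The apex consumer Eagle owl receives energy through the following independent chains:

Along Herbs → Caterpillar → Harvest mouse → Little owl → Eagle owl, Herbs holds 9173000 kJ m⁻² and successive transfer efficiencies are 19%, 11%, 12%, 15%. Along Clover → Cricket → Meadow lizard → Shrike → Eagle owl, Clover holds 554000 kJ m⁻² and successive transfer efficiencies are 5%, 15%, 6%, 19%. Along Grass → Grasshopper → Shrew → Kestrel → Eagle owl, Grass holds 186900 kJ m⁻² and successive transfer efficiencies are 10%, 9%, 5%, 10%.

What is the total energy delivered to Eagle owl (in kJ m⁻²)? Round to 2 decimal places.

3506.66 kJ m⁻²

Via Herbs: 9173000 × 0.19 × 0.11 × 0.12 × 0.15 = 3450.8826 kJ m⁻²
Via Clover: 554000 × 0.05 × 0.15 × 0.06 × 0.19 = 47.367 kJ m⁻²
Via Grass: 186900 × 0.1 × 0.09 × 0.05 × 0.1 = 8.4105 kJ m⁻²
Total at Eagle owl: 3450.8826 + 47.367 + 8.4105 = 3506.6601 kJ m⁻²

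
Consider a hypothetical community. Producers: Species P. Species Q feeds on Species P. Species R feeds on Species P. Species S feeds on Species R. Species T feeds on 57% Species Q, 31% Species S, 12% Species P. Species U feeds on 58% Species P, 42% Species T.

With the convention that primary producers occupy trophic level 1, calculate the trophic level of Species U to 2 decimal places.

2.92

Species Q: 1 + 1 = 2
Species R: 1 + 1 = 2
Species S: 1 + 2 = 3
Species T: 1 + (0.57×2 + 0.31×3 + 0.12×1) = 3.19
Species U: 1 + (0.58×1 + 0.42×3.19) = 2.9198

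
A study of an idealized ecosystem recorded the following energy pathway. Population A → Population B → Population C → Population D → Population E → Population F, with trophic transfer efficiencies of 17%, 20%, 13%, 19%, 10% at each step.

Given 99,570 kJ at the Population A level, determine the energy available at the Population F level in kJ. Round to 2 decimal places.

8.36 kJ

Population B: 99570 × 0.17 = 16926.9 kJ
Population C: 16926.9 × 0.2 = 3385.38 kJ
Population D: 3385.38 × 0.13 = 440.0994 kJ
Population E: 440.0994 × 0.19 = 83.618886 kJ
Population F: 83.618886 × 0.1 = 8.3618886 kJ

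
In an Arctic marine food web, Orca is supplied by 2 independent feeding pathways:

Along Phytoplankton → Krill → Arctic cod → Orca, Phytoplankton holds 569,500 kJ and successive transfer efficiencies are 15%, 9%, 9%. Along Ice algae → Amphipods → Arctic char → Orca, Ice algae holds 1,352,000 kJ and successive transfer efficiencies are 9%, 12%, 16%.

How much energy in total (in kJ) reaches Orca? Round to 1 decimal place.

Via Phytoplankton: 569500 × 0.15 × 0.09 × 0.09 = 691.9425 kJ
Via Ice algae: 1352000 × 0.09 × 0.12 × 0.16 = 2336.256 kJ
Total at Orca: 691.9425 + 2336.256 = 3028.1985 kJ

3028.2 kJ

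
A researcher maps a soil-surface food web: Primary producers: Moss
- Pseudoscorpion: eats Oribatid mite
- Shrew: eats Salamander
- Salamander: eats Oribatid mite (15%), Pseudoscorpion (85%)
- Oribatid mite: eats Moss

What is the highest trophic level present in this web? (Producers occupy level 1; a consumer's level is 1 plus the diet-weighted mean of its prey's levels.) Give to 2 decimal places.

Oribatid mite: 1 + 1 = 2
Pseudoscorpion: 1 + 2 = 3
Salamander: 1 + (0.15×2 + 0.85×3) = 3.85
Shrew: 1 + 3.85 = 4.85

4.85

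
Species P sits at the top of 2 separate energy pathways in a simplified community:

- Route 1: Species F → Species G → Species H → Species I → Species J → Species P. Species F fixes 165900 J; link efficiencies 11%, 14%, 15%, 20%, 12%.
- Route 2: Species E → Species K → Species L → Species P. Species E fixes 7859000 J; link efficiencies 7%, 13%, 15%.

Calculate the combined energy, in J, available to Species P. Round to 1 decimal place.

Route 1: 165900 × 0.11 × 0.14 × 0.15 × 0.2 × 0.12 = 9.197496 J
Route 2: 7859000 × 0.07 × 0.13 × 0.15 = 10727.535 J
Total at Species P: 9.197496 + 10727.535 = 10736.732496 J

10736.7 J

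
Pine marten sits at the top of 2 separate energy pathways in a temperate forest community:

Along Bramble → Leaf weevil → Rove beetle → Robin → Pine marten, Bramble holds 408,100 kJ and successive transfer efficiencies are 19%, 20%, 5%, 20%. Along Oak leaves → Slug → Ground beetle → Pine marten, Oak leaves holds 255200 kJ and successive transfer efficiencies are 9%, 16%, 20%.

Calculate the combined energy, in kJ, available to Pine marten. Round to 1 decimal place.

890.1 kJ

Via Bramble: 408100 × 0.19 × 0.2 × 0.05 × 0.2 = 155.078 kJ
Via Oak leaves: 255200 × 0.09 × 0.16 × 0.2 = 734.976 kJ
Total at Pine marten: 155.078 + 734.976 = 890.054 kJ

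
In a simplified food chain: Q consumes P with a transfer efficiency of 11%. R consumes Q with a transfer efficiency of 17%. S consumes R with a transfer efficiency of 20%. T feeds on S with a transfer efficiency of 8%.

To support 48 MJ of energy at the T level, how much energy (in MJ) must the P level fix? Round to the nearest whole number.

160428 MJ

Cumulative transfer efficiency: 0.11 × 0.17 × 0.2 × 0.08 = 0.0002992
P energy = 48 / 0.0002992 = 160428 MJ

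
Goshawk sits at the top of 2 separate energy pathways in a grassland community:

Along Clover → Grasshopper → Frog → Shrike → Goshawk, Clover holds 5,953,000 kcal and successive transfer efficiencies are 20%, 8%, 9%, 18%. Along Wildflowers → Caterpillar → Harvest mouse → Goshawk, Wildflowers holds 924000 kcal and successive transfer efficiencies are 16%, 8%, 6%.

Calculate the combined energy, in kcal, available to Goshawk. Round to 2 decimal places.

2252.65 kcal

Via Clover: 5953000 × 0.2 × 0.08 × 0.09 × 0.18 = 1543.0176 kcal
Via Wildflowers: 924000 × 0.16 × 0.08 × 0.06 = 709.632 kcal
Total at Goshawk: 1543.0176 + 709.632 = 2252.6496 kcal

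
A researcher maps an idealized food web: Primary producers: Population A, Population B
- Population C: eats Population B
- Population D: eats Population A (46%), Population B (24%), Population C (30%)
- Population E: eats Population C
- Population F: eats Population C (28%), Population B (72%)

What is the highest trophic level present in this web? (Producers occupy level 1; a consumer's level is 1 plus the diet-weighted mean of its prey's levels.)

3

Population C: 1 + 1 = 2
Population D: 1 + (0.46×1 + 0.24×1 + 0.3×2) = 2.3
Population E: 1 + 2 = 3
Population F: 1 + (0.28×2 + 0.72×1) = 2.28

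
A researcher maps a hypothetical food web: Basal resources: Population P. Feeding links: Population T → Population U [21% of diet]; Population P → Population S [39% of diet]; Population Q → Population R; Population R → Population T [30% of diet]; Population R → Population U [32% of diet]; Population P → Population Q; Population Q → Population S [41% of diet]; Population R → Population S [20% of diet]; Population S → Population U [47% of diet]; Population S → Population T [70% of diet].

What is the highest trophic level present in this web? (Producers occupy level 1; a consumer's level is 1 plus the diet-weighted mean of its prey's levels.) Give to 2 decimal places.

Population Q: 1 + 1 = 2
Population R: 1 + 2 = 3
Population S: 1 + (0.41×2 + 0.39×1 + 0.2×3) = 2.81
Population T: 1 + (0.7×2.81 + 0.3×3) = 3.867
Population U: 1 + (0.32×3 + 0.21×3.867 + 0.47×2.81) = 4.09277

4.09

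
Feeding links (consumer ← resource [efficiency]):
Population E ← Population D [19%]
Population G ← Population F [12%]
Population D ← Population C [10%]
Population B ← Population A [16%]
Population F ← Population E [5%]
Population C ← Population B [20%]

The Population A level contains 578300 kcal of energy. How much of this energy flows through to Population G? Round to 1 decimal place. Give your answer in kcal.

Population B: 578300 × 0.16 = 92528 kcal
Population C: 92528 × 0.2 = 18505.6 kcal
Population D: 18505.6 × 0.1 = 1850.56 kcal
Population E: 1850.56 × 0.19 = 351.6064 kcal
Population F: 351.6064 × 0.05 = 17.58032 kcal
Population G: 17.58032 × 0.12 = 2.1096384 kcal

2.1 kcal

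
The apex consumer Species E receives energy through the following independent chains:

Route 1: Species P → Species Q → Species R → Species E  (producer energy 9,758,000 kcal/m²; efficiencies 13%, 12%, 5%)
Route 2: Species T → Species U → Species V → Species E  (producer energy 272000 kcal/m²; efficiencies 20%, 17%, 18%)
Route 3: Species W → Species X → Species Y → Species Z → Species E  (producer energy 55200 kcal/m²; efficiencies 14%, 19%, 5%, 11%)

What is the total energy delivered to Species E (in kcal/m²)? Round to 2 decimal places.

9283.96 kcal/m²

Route 1: 9758000 × 0.13 × 0.12 × 0.05 = 7611.24 kcal/m²
Route 2: 272000 × 0.2 × 0.17 × 0.18 = 1664.64 kcal/m²
Route 3: 55200 × 0.14 × 0.19 × 0.05 × 0.11 = 8.07576 kcal/m²
Total at Species E: 7611.24 + 1664.64 + 8.07576 = 9283.95576 kcal/m²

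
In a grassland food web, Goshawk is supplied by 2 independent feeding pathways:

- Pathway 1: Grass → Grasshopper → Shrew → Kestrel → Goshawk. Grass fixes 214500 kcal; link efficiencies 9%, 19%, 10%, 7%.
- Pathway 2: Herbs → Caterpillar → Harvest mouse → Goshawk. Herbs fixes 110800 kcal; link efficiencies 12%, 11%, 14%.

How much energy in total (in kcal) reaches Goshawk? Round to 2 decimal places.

Pathway 1: 214500 × 0.09 × 0.19 × 0.1 × 0.07 = 25.67565 kcal
Pathway 2: 110800 × 0.12 × 0.11 × 0.14 = 204.7584 kcal
Total at Goshawk: 25.67565 + 204.7584 = 230.43405 kcal

230.43 kcal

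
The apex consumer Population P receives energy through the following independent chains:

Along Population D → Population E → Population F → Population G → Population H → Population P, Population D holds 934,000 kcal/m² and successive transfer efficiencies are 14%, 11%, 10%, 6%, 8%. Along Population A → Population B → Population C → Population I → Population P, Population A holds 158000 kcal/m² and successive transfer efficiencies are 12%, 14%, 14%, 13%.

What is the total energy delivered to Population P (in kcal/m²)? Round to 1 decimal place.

55.2 kcal/m²

Via Population D: 934000 × 0.14 × 0.11 × 0.1 × 0.06 × 0.08 = 6.904128 kcal/m²
Via Population A: 158000 × 0.12 × 0.14 × 0.14 × 0.13 = 48.31008 kcal/m²
Total at Population P: 6.904128 + 48.31008 = 55.214208 kcal/m²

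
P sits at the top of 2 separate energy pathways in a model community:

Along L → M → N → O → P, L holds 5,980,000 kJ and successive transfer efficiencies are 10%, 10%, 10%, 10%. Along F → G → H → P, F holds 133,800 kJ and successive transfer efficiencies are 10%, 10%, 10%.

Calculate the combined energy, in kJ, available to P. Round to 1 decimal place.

731.8 kJ

Via L: 5980000 × 0.1 × 0.1 × 0.1 × 0.1 = 598 kJ
Via F: 133800 × 0.1 × 0.1 × 0.1 = 133.8 kJ
Total at P: 598 + 133.8 = 731.8 kJ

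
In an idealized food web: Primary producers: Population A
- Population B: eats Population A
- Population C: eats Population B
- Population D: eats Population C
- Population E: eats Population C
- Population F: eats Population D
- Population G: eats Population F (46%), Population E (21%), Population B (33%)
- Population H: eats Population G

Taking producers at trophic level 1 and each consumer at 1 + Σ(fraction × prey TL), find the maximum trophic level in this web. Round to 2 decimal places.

5.80

Population B: 1 + 1 = 2
Population C: 1 + 2 = 3
Population D: 1 + 3 = 4
Population E: 1 + 3 = 4
Population F: 1 + 4 = 5
Population G: 1 + (0.46×5 + 0.21×4 + 0.33×2) = 4.8
Population H: 1 + 4.8 = 5.8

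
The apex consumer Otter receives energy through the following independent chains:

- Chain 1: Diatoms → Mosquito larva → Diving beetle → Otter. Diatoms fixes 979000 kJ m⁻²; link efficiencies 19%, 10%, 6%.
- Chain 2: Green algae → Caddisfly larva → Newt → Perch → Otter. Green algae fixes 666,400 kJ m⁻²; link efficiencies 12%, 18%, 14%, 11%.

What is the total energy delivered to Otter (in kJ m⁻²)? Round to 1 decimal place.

Chain 1: 979000 × 0.19 × 0.1 × 0.06 = 1116.06 kJ m⁻²
Chain 2: 666400 × 0.12 × 0.18 × 0.14 × 0.11 = 221.671296 kJ m⁻²
Total at Otter: 1116.06 + 221.671296 = 1337.731296 kJ m⁻²

1337.7 kJ m⁻²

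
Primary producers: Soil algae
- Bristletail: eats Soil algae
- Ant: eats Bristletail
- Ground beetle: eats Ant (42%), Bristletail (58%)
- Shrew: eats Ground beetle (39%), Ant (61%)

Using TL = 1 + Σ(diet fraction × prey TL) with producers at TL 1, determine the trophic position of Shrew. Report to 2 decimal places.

4.16

Bristletail: 1 + 1 = 2
Ant: 1 + 2 = 3
Ground beetle: 1 + (0.42×3 + 0.58×2) = 3.42
Shrew: 1 + (0.39×3.42 + 0.61×3) = 4.1638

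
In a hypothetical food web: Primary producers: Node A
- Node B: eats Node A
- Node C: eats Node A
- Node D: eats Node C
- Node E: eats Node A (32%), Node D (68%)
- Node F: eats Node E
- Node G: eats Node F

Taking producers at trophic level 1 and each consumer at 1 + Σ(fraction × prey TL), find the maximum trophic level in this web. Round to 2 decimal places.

5.36

Node B: 1 + 1 = 2
Node C: 1 + 1 = 2
Node D: 1 + 2 = 3
Node E: 1 + (0.32×1 + 0.68×3) = 3.36
Node F: 1 + 3.36 = 4.36
Node G: 1 + 4.36 = 5.36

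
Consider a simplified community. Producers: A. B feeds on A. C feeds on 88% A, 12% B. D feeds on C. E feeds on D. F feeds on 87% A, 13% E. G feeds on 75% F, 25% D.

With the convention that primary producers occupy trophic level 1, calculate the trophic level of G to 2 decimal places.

B: 1 + 1 = 2
C: 1 + (0.88×1 + 0.12×2) = 2.12
D: 1 + 2.12 = 3.12
E: 1 + 3.12 = 4.12
F: 1 + (0.87×1 + 0.13×4.12) = 2.4056
G: 1 + (0.75×2.4056 + 0.25×3.12) = 3.5842

3.58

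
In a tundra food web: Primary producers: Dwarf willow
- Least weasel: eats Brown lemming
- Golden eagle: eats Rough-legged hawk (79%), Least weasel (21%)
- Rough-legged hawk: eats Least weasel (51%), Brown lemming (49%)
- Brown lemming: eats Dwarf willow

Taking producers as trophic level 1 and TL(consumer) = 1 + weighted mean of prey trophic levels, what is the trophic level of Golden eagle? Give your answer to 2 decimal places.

Brown lemming: 1 + 1 = 2
Least weasel: 1 + 2 = 3
Rough-legged hawk: 1 + (0.51×3 + 0.49×2) = 3.51
Golden eagle: 1 + (0.79×3.51 + 0.21×3) = 4.4029

4.40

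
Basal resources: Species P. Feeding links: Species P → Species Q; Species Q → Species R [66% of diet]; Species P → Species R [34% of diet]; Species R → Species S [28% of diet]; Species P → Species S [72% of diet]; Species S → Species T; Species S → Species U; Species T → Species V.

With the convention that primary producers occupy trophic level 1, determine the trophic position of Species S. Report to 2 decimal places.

Species Q: 1 + 1 = 2
Species R: 1 + (0.66×2 + 0.34×1) = 2.66
Species S: 1 + (0.28×2.66 + 0.72×1) = 2.4648
Species T: 1 + 2.4648 = 3.4648
Species U: 1 + 2.4648 = 3.4648
Species V: 1 + 3.4648 = 4.4648

2.46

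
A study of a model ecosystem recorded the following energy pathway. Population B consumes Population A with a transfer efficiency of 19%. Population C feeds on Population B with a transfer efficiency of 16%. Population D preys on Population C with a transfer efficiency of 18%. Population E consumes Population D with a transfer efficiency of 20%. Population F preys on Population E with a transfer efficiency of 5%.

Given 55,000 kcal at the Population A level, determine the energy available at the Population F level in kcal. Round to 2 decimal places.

Population B: 55000 × 0.19 = 10450 kcal
Population C: 10450 × 0.16 = 1672 kcal
Population D: 1672 × 0.18 = 300.96 kcal
Population E: 300.96 × 0.2 = 60.192 kcal
Population F: 60.192 × 0.05 = 3.0096 kcal

3.01 kcal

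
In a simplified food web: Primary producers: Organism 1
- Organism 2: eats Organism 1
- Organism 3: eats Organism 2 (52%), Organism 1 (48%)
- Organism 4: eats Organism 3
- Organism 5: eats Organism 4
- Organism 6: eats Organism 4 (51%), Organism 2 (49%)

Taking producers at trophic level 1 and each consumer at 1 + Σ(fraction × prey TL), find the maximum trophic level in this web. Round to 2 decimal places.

Organism 2: 1 + 1 = 2
Organism 3: 1 + (0.52×2 + 0.48×1) = 2.52
Organism 4: 1 + 2.52 = 3.52
Organism 5: 1 + 3.52 = 4.52
Organism 6: 1 + (0.51×3.52 + 0.49×2) = 3.7752

4.52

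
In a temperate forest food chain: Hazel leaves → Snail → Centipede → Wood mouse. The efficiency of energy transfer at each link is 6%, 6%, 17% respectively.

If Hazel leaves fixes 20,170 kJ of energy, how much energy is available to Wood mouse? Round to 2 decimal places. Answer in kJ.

12.34 kJ

Snail: 20170 × 0.06 = 1210.2 kJ
Centipede: 1210.2 × 0.06 = 72.612 kJ
Wood mouse: 72.612 × 0.17 = 12.34404 kJ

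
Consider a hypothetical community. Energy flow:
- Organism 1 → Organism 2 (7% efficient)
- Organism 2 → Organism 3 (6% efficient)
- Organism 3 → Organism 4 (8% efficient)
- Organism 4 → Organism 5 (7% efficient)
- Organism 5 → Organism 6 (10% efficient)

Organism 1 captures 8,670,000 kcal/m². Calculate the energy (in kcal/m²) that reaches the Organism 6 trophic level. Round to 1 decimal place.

20.4 kcal/m²

Organism 2: 8670000 × 0.07 = 606900 kcal/m²
Organism 3: 606900 × 0.06 = 36414 kcal/m²
Organism 4: 36414 × 0.08 = 2913.12 kcal/m²
Organism 5: 2913.12 × 0.07 = 203.9184 kcal/m²
Organism 6: 203.9184 × 0.1 = 20.39184 kcal/m²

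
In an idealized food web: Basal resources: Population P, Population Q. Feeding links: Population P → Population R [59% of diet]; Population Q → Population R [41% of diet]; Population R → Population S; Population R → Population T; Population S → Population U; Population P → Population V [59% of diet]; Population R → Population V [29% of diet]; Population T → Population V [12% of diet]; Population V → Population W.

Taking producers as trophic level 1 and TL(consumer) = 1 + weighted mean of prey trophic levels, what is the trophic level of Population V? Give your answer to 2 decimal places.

Population R: 1 + (0.59×1 + 0.41×1) = 2
Population S: 1 + 2 = 3
Population T: 1 + 2 = 3
Population U: 1 + 3 = 4
Population V: 1 + (0.59×1 + 0.29×2 + 0.12×3) = 2.53
Population W: 1 + 2.53 = 3.53

2.53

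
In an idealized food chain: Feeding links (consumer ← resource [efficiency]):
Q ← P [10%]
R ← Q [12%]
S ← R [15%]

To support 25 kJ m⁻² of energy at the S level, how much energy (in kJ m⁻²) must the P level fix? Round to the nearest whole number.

Cumulative transfer efficiency: 0.1 × 0.12 × 0.15 = 0.0018
P energy = 25 / 0.0018 = 13889 kJ m⁻²

13889 kJ m⁻²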